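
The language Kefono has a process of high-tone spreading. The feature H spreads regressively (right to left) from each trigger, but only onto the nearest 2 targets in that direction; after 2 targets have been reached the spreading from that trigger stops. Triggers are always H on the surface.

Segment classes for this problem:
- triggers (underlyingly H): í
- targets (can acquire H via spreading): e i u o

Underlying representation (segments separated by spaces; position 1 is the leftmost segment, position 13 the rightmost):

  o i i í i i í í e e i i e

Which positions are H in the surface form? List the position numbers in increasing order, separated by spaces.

2 3 4 5 6 7 8

From /í/ at 4 leftward: 3 /i/ → H; 2 /i/ → H; bound reached.
From /í/ at 7 leftward: 6 /i/ → H; 5 /i/ → H; bound reached.
From /í/ at 8 leftward: 7 /í/ is itself a trigger — this domain ends here.
Targets with no active source: positions 1 9 10 11 12 13 stay [-high tone].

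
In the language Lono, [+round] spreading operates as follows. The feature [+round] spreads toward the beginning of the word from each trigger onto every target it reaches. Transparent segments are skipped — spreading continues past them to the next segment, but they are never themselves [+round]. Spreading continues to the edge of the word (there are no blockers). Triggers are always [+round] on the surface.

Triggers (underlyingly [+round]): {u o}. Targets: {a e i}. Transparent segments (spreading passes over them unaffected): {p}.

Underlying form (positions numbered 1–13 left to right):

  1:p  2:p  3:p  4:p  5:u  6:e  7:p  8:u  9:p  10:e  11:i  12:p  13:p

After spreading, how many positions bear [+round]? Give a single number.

From /u/ at 5 leftward: 4 /p/ transparent; 3 /p/ transparent; 2 /p/ transparent; 1 /p/ transparent; word edge.
From /u/ at 8 leftward: 7 /p/ transparent; 6 /e/ → [+round]; 5 /u/ is itself a trigger — this domain ends here.
Targets with no active source: positions 10 11 stay [-round].
[+round] positions on the surface: 5 6 8.

3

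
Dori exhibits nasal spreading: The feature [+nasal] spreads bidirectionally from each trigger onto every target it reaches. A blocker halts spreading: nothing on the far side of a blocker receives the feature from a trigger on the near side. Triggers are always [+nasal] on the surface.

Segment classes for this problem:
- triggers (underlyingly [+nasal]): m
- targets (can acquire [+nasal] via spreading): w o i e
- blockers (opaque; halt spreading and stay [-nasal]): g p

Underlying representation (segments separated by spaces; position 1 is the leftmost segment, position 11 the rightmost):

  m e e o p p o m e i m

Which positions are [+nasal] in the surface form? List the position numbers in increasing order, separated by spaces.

1 2 3 4 7 8 9 10 11

From /m/ at 1 rightward: 2 /e/ → [+nasal]; 3 /e/ → [+nasal]; 4 /o/ → [+nasal]; 5 /p/ blocks.
From /m/ at 1 leftward: word edge.
From /m/ at 8 rightward: 9 /e/ → [+nasal]; 10 /i/ → [+nasal]; 11 /m/ is itself a trigger — this domain ends here.
From /m/ at 8 leftward: 7 /o/ → [+nasal]; 6 /p/ blocks.
From /m/ at 11 rightward: word edge.
From /m/ at 11 leftward: 10 /i/ → [+nasal]; 9 /e/ → [+nasal]; 8 /m/ is itself a trigger — this domain ends here.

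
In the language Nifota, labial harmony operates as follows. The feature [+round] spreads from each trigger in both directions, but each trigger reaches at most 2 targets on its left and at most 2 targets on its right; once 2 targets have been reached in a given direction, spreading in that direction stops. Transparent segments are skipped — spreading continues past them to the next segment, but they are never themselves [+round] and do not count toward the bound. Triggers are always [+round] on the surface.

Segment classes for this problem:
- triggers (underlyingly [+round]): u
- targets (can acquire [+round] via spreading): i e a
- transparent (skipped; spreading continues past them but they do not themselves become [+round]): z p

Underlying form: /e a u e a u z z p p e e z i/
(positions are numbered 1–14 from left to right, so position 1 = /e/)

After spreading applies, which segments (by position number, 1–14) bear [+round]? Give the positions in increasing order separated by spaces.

From /u/ at 3 rightward: 4 /e/ → [+round]; 5 /a/ → [+round]; bound reached.
From /u/ at 3 leftward: 2 /a/ → [+round]; 1 /e/ → [+round]; bound reached.
From /u/ at 6 rightward: 7 /z/ transparent; 8 /z/ transparent; 9 /p/ transparent; 10 /p/ transparent; 11 /e/ → [+round]; 12 /e/ → [+round]; bound reached.
From /u/ at 6 leftward: 5 /a/ → [+round]; 4 /e/ → [+round]; bound reached.
Target with no active source: position 14 stays [-round].

1 2 3 4 5 6 11 12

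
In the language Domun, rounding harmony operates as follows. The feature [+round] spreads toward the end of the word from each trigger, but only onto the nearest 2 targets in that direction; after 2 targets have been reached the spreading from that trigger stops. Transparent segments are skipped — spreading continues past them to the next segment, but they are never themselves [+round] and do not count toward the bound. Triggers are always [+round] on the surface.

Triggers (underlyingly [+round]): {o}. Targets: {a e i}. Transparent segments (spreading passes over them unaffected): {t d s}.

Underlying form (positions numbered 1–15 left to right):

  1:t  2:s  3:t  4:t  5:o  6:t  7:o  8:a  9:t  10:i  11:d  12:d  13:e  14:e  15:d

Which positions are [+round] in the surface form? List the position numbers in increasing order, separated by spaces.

From /o/ at 5 rightward: 6 /t/ transparent; 7 /o/ is itself a trigger — this domain ends here.
From /o/ at 7 rightward: 8 /a/ → [+round]; 9 /t/ transparent; 10 /i/ → [+round]; bound reached.
Targets with no active source: positions 13 14 stay [-round].

5 7 8 10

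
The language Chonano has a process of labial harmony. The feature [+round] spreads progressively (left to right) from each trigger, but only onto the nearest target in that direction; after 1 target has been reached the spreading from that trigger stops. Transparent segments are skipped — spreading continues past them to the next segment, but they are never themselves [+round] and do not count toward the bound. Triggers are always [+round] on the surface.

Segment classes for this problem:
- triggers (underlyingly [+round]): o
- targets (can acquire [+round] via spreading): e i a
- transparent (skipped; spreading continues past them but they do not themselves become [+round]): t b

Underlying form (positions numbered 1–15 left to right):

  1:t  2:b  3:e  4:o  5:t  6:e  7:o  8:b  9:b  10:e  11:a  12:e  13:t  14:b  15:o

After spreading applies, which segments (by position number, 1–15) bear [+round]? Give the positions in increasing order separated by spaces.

4 6 7 10 15

From /o/ at 4 rightward: 5 /t/ transparent; 6 /e/ → [+round]; bound reached.
From /o/ at 7 rightward: 8 /b/ transparent; 9 /b/ transparent; 10 /e/ → [+round]; bound reached.
From /o/ at 15 rightward: word edge.
Targets with no active source: positions 3 11 12 stay [-round].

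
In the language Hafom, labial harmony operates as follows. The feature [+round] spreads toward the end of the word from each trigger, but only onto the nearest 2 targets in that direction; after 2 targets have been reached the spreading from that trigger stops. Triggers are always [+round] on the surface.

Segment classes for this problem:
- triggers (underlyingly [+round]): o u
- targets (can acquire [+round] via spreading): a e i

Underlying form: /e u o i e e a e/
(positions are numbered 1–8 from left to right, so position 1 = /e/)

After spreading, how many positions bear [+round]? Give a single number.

4

From /u/ at 2 rightward: 3 /o/ is itself a trigger — this domain ends here.
From /o/ at 3 rightward: 4 /i/ → [+round]; 5 /e/ → [+round]; bound reached.
Targets with no active source: positions 1 6 7 8 stay [-round].
[+round] positions on the surface: 2 3 4 5.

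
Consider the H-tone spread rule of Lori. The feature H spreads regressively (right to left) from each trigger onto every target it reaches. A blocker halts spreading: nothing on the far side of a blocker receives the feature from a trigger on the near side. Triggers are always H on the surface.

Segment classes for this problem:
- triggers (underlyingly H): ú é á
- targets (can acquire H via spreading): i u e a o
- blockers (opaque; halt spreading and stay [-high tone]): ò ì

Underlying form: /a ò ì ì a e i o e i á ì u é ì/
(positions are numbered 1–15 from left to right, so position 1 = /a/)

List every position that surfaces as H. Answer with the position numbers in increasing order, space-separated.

5 6 7 8 9 10 11 13 14

From /á/ at 11 leftward: 10 /i/ → H; 9 /e/ → H; 8 /o/ → H; 7 /i/ → H; 6 /e/ → H; 5 /a/ → H; 4 /ì/ blocks.
From /é/ at 14 leftward: 13 /u/ → H; 12 /ì/ blocks.
Target with no active source: position 1 stays [-high tone].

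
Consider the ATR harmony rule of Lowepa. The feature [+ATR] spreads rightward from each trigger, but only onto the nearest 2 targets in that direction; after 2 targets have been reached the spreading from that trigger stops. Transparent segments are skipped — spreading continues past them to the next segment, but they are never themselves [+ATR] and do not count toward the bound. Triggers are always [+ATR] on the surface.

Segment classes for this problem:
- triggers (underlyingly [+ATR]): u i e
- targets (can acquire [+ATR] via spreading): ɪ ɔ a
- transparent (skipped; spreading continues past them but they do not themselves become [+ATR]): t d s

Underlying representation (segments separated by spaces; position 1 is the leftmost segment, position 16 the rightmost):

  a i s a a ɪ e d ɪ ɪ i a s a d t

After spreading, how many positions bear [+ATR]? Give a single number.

From /i/ at 2 rightward: 3 /s/ transparent; 4 /a/ → [+ATR]; 5 /a/ → [+ATR]; bound reached.
From /e/ at 7 rightward: 8 /d/ transparent; 9 /ɪ/ → [+ATR]; 10 /ɪ/ → [+ATR]; bound reached.
From /i/ at 11 rightward: 12 /a/ → [+ATR]; 13 /s/ transparent; 14 /a/ → [+ATR]; bound reached.
Targets with no active source: positions 1 6 stay [-ATR].
[+ATR] positions on the surface: 2 4 5 7 9 10 11 12 14.

9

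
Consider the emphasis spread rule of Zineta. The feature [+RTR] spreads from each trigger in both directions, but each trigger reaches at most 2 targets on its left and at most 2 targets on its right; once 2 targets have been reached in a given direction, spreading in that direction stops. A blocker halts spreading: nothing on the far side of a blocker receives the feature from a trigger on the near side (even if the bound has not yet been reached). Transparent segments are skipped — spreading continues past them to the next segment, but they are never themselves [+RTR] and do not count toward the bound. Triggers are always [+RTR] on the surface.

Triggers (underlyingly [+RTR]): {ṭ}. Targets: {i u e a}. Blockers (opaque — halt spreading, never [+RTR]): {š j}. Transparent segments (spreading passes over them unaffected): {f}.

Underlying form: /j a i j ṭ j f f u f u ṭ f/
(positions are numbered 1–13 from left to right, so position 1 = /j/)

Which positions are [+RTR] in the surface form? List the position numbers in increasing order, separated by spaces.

From /ṭ/ at 5 rightward: 6 /j/ blocks.
From /ṭ/ at 5 leftward: 4 /j/ blocks.
From /ṭ/ at 12 rightward: 13 /f/ transparent; word edge.
From /ṭ/ at 12 leftward: 11 /u/ → [+RTR]; 10 /f/ transparent; 9 /u/ → [+RTR]; bound reached.
Targets with no active source: positions 2 3 stay [-emphatic].

5 9 11 12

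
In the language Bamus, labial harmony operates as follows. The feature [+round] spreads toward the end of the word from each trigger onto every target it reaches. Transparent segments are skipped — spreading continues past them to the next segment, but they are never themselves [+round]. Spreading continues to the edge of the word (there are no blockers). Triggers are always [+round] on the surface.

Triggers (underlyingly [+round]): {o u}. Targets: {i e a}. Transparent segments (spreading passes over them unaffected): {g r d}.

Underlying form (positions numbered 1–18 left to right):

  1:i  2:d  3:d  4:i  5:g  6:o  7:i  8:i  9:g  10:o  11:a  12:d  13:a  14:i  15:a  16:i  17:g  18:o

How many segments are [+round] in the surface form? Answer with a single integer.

10

From /o/ at 6 rightward: 7 /i/ → [+round]; 8 /i/ → [+round]; 9 /g/ transparent; 10 /o/ is itself a trigger — this domain ends here.
From /o/ at 10 rightward: 11 /a/ → [+round]; 12 /d/ transparent; 13 /a/ → [+round]; 14 /i/ → [+round]; 15 /a/ → [+round]; 16 /i/ → [+round]; 17 /g/ transparent; 18 /o/ is itself a trigger — this domain ends here.
From /o/ at 18 rightward: word edge.
Targets with no active source: positions 1 4 stay [-round].
[+round] positions on the surface: 6 7 8 10 11 13 14 15 16 18.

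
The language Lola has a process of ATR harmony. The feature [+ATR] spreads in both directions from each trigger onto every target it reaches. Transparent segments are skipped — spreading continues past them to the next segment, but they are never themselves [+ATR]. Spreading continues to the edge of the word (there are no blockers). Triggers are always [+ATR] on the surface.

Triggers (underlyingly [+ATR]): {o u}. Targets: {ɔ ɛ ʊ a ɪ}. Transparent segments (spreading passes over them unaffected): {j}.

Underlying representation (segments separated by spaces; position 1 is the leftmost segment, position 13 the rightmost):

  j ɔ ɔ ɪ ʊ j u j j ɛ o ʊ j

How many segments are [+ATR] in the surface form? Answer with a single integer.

From /u/ at 7 rightward: 8 /j/ transparent; 9 /j/ transparent; 10 /ɛ/ → [+ATR]; 11 /o/ is itself a trigger — this domain ends here.
From /u/ at 7 leftward: 6 /j/ transparent; 5 /ʊ/ → [+ATR]; 4 /ɪ/ → [+ATR]; 3 /ɔ/ → [+ATR]; 2 /ɔ/ → [+ATR]; 1 /j/ transparent; word edge.
From /o/ at 11 rightward: 12 /ʊ/ → [+ATR]; 13 /j/ transparent; word edge.
From /o/ at 11 leftward: 10 /ɛ/ → [+ATR]; 9 /j/ transparent; 8 /j/ transparent; 7 /u/ is itself a trigger — this domain ends here.
[+ATR] positions on the surface: 2 3 4 5 7 10 11 12.

8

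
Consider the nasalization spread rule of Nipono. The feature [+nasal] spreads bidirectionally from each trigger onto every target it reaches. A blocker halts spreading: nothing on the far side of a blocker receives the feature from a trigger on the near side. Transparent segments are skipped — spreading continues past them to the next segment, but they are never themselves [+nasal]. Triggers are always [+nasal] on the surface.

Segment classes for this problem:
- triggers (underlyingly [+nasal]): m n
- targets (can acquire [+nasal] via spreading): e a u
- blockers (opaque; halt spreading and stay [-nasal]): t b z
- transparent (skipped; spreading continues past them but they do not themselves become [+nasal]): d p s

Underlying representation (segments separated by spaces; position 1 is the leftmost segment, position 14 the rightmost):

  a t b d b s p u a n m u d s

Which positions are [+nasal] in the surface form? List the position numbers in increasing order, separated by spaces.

8 9 10 11 12

From /n/ at 10 rightward: 11 /m/ is itself a trigger — this domain ends here.
From /n/ at 10 leftward: 9 /a/ → [+nasal]; 8 /u/ → [+nasal]; 7 /p/ transparent; 6 /s/ transparent; 5 /b/ blocks.
From /m/ at 11 rightward: 12 /u/ → [+nasal]; 13 /d/ transparent; 14 /s/ transparent; word edge.
From /m/ at 11 leftward: 10 /n/ is itself a trigger — this domain ends here.
Target with no active source: position 1 stays [-nasal].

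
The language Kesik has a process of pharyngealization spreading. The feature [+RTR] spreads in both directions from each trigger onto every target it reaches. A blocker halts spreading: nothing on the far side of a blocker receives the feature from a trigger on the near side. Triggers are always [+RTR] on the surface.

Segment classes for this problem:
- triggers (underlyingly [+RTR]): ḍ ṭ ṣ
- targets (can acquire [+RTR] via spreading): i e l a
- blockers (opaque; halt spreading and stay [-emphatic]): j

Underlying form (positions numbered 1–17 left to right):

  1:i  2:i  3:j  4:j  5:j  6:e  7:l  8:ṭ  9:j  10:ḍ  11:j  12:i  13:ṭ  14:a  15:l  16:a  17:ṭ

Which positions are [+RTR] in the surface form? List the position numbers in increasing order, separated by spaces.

From /ṭ/ at 8 rightward: 9 /j/ blocks.
From /ṭ/ at 8 leftward: 7 /l/ → [+RTR]; 6 /e/ → [+RTR]; 5 /j/ blocks.
From /ḍ/ at 10 rightward: 11 /j/ blocks.
From /ḍ/ at 10 leftward: 9 /j/ blocks.
From /ṭ/ at 13 rightward: 14 /a/ → [+RTR]; 15 /l/ → [+RTR]; 16 /a/ → [+RTR]; 17 /ṭ/ is itself a trigger — this domain ends here.
From /ṭ/ at 13 leftward: 12 /i/ → [+RTR]; 11 /j/ blocks.
From /ṭ/ at 17 rightward: word edge.
From /ṭ/ at 17 leftward: 16 /a/ → [+RTR]; 15 /l/ → [+RTR]; 14 /a/ → [+RTR]; 13 /ṭ/ is itself a trigger — this domain ends here.
Targets with no active source: positions 1 2 stay [-emphatic].

6 7 8 10 12 13 14 15 16 17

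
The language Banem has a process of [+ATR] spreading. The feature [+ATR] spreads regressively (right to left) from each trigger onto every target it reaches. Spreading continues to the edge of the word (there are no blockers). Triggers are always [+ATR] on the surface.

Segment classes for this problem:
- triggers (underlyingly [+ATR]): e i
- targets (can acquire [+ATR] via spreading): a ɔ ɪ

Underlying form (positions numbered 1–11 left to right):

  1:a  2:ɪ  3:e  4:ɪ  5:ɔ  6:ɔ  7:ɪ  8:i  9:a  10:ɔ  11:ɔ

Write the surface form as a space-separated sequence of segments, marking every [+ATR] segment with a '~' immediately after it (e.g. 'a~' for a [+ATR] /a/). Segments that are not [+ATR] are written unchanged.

a~ ɪ~ e~ ɪ~ ɔ~ ɔ~ ɪ~ i~ a ɔ ɔ

From /e/ at 3 leftward: 2 /ɪ/ → [+ATR]; 1 /a/ → [+ATR]; word edge.
From /i/ at 8 leftward: 7 /ɪ/ → [+ATR]; 6 /ɔ/ → [+ATR]; 5 /ɔ/ → [+ATR]; 4 /ɪ/ → [+ATR]; 3 /e/ is itself a trigger — this domain ends here.
Targets with no active source: positions 9 10 11 stay [-ATR].
[+ATR] positions on the surface: 1 2 3 4 5 6 7 8.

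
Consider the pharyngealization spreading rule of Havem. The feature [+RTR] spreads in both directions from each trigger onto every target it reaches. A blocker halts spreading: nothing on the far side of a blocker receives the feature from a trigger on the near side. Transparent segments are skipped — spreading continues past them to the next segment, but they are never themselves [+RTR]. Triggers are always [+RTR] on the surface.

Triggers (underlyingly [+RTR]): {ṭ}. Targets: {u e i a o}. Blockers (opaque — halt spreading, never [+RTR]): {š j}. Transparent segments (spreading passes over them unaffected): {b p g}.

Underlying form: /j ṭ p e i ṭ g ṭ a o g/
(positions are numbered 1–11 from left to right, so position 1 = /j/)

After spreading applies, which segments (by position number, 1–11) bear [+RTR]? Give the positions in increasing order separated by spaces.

From /ṭ/ at 2 rightward: 3 /p/ transparent; 4 /e/ → [+RTR]; 5 /i/ → [+RTR]; 6 /ṭ/ is itself a trigger — this domain ends here.
From /ṭ/ at 2 leftward: 1 /j/ blocks.
From /ṭ/ at 6 rightward: 7 /g/ transparent; 8 /ṭ/ is itself a trigger — this domain ends here.
From /ṭ/ at 6 leftward: 5 /i/ → [+RTR]; 4 /e/ → [+RTR]; 3 /p/ transparent; 2 /ṭ/ is itself a trigger — this domain ends here.
From /ṭ/ at 8 rightward: 9 /a/ → [+RTR]; 10 /o/ → [+RTR]; 11 /g/ transparent; word edge.
From /ṭ/ at 8 leftward: 7 /g/ transparent; 6 /ṭ/ is itself a trigger — this domain ends here.

2 4 5 6 8 9 10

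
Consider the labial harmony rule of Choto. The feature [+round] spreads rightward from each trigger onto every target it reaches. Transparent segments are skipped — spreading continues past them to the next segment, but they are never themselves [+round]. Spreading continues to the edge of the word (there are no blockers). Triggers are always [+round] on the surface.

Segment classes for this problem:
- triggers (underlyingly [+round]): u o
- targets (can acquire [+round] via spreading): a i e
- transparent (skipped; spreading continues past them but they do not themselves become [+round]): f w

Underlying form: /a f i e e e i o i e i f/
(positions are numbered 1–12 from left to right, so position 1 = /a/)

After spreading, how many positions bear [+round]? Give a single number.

From /o/ at 8 rightward: 9 /i/ → [+round]; 10 /e/ → [+round]; 11 /i/ → [+round]; 12 /f/ transparent; word edge.
Targets with no active source: positions 1 3 4 5 6 7 stay [-round].
[+round] positions on the surface: 8 9 10 11.

4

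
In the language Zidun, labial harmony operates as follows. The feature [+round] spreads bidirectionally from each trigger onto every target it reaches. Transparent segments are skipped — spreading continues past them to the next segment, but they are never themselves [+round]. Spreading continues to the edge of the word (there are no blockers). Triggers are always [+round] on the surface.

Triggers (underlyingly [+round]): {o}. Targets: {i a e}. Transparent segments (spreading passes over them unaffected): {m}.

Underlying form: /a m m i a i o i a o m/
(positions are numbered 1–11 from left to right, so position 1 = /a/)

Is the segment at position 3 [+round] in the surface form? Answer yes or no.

no

From /o/ at 7 rightward: 8 /i/ → [+round]; 9 /a/ → [+round]; 10 /o/ is itself a trigger — this domain ends here.
From /o/ at 7 leftward: 6 /i/ → [+round]; 5 /a/ → [+round]; 4 /i/ → [+round]; 3 /m/ transparent; 2 /m/ transparent; 1 /a/ → [+round]; word edge.
From /o/ at 10 rightward: 11 /m/ transparent; word edge.
From /o/ at 10 leftward: 9 /a/ → [+round]; 8 /i/ → [+round]; 7 /o/ is itself a trigger — this domain ends here.
[+round] positions on the surface: 1 4 5 6 7 8 9 10.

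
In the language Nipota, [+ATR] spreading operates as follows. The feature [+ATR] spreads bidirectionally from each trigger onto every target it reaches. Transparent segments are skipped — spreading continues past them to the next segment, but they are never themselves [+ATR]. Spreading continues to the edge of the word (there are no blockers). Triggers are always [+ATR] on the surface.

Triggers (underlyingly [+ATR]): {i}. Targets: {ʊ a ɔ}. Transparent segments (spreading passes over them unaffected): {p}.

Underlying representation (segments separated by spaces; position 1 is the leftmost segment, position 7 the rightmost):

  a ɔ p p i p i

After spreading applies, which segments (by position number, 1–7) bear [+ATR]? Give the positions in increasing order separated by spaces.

From /i/ at 5 rightward: 6 /p/ transparent; 7 /i/ is itself a trigger — this domain ends here.
From /i/ at 5 leftward: 4 /p/ transparent; 3 /p/ transparent; 2 /ɔ/ → [+ATR]; 1 /a/ → [+ATR]; word edge.
From /i/ at 7 rightward: word edge.
From /i/ at 7 leftward: 6 /p/ transparent; 5 /i/ is itself a trigger — this domain ends here.

1 2 5 7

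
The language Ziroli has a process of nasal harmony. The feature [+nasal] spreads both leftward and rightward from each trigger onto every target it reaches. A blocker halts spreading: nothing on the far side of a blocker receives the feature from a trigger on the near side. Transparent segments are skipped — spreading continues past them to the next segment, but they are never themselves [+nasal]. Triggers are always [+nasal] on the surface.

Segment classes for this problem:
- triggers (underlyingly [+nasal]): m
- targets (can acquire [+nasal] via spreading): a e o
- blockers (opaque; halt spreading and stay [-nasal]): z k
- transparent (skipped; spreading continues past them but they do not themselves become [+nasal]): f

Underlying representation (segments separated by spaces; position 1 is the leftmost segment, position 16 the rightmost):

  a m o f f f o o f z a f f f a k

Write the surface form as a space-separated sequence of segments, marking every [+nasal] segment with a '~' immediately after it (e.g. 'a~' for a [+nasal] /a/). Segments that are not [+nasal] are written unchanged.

From /m/ at 2 rightward: 3 /o/ → [+nasal]; 4 /f/ transparent; 5 /f/ transparent; 6 /f/ transparent; 7 /o/ → [+nasal]; 8 /o/ → [+nasal]; 9 /f/ transparent; 10 /z/ blocks.
From /m/ at 2 leftward: 1 /a/ → [+nasal]; word edge.
Targets with no active source: positions 11 15 stay [-nasal].
[+nasal] positions on the surface: 1 2 3 7 8.

a~ m~ o~ f f f o~ o~ f z a f f f a k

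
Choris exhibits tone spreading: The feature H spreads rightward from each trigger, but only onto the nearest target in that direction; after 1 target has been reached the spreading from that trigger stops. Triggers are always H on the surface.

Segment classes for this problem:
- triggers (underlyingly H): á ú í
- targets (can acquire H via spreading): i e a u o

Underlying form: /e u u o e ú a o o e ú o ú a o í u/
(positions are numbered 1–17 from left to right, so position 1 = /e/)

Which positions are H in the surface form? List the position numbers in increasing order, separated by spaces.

From /ú/ at 6 rightward: 7 /a/ → H; bound reached.
From /ú/ at 11 rightward: 12 /o/ → H; bound reached.
From /ú/ at 13 rightward: 14 /a/ → H; bound reached.
From /í/ at 16 rightward: 17 /u/ → H; bound reached.
Targets with no active source: positions 1 2 3 4 5 8 9 10 15 stay [-high tone].

6 7 11 12 13 14 16 17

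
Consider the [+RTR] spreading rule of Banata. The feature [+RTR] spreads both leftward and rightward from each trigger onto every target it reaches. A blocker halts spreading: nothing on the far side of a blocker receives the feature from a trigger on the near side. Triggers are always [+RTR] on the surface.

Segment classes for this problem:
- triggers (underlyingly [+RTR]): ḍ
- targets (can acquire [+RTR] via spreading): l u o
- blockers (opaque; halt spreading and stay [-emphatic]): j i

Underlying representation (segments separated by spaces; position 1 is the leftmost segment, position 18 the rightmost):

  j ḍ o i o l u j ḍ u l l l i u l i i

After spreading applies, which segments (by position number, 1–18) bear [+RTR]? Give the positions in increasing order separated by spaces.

From /ḍ/ at 2 rightward: 3 /o/ → [+RTR]; 4 /i/ blocks.
From /ḍ/ at 2 leftward: 1 /j/ blocks.
From /ḍ/ at 9 rightward: 10 /u/ → [+RTR]; 11 /l/ → [+RTR]; 12 /l/ → [+RTR]; 13 /l/ → [+RTR]; 14 /i/ blocks.
From /ḍ/ at 9 leftward: 8 /j/ blocks.
Targets with no active source: positions 5 6 7 15 16 stay [-emphatic].

2 3 9 10 11 12 13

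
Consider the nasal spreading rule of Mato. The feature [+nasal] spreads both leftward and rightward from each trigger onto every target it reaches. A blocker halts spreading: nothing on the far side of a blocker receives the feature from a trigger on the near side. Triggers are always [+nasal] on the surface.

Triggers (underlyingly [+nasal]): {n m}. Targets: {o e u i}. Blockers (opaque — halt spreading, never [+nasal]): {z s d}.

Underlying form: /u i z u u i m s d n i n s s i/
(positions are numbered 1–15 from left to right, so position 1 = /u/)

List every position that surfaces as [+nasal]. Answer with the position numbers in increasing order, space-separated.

4 5 6 7 10 11 12

From /m/ at 7 rightward: 8 /s/ blocks.
From /m/ at 7 leftward: 6 /i/ → [+nasal]; 5 /u/ → [+nasal]; 4 /u/ → [+nasal]; 3 /z/ blocks.
From /n/ at 10 rightward: 11 /i/ → [+nasal]; 12 /n/ is itself a trigger — this domain ends here.
From /n/ at 10 leftward: 9 /d/ blocks.
From /n/ at 12 rightward: 13 /s/ blocks.
From /n/ at 12 leftward: 11 /i/ → [+nasal]; 10 /n/ is itself a trigger — this domain ends here.
Targets with no active source: positions 1 2 15 stay [-nasal].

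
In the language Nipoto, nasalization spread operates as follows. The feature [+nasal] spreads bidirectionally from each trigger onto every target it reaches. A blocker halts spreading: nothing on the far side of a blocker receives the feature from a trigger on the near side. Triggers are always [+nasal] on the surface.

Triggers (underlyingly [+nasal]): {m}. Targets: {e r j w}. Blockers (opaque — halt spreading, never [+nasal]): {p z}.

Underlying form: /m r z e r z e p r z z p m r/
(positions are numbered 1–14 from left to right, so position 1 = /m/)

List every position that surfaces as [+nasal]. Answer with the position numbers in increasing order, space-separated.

From /m/ at 1 rightward: 2 /r/ → [+nasal]; 3 /z/ blocks.
From /m/ at 1 leftward: word edge.
From /m/ at 13 rightward: 14 /r/ → [+nasal]; word edge.
From /m/ at 13 leftward: 12 /p/ blocks.
Targets with no active source: positions 4 5 7 9 stay [-nasal].

1 2 13 14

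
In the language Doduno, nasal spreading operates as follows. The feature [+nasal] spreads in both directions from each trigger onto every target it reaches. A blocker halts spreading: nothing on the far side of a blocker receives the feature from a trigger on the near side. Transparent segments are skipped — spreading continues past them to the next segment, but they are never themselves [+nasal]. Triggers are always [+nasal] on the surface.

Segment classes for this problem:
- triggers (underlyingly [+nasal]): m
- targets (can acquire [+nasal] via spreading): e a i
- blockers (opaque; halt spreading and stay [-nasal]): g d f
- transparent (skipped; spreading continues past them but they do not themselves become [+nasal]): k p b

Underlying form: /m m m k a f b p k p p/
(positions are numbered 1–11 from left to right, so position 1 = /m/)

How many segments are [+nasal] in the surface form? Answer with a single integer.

From /m/ at 1 rightward: 2 /m/ is itself a trigger — this domain ends here.
From /m/ at 1 leftward: word edge.
From /m/ at 2 rightward: 3 /m/ is itself a trigger — this domain ends here.
From /m/ at 2 leftward: 1 /m/ is itself a trigger — this domain ends here.
From /m/ at 3 rightward: 4 /k/ transparent; 5 /a/ → [+nasal]; 6 /f/ blocks.
From /m/ at 3 leftward: 2 /m/ is itself a trigger — this domain ends here.
[+nasal] positions on the surface: 1 2 3 5.

4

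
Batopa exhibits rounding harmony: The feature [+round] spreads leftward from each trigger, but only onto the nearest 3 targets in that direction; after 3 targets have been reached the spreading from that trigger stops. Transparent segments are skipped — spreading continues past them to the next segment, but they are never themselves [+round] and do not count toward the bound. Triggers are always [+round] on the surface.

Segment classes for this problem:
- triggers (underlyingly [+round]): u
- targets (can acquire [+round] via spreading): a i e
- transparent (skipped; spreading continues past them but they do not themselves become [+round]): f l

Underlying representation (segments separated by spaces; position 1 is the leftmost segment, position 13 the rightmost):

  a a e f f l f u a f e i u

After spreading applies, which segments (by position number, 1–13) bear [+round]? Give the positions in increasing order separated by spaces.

1 2 3 8 9 11 12 13

From /u/ at 8 leftward: 7 /f/ transparent; 6 /l/ transparent; 5 /f/ transparent; 4 /f/ transparent; 3 /e/ → [+round]; 2 /a/ → [+round]; 1 /a/ → [+round]; bound reached.
From /u/ at 13 leftward: 12 /i/ → [+round]; 11 /e/ → [+round]; 10 /f/ transparent; 9 /a/ → [+round]; bound reached.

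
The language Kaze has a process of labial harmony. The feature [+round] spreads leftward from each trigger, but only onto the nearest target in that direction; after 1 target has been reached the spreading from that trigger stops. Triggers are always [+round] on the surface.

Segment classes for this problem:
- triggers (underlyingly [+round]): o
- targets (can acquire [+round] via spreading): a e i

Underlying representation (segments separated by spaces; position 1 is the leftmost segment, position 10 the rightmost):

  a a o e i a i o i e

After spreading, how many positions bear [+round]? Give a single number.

From /o/ at 3 leftward: 2 /a/ → [+round]; bound reached.
From /o/ at 8 leftward: 7 /i/ → [+round]; bound reached.
Targets with no active source: positions 1 4 5 6 9 10 stay [-round].
[+round] positions on the surface: 2 3 7 8.

4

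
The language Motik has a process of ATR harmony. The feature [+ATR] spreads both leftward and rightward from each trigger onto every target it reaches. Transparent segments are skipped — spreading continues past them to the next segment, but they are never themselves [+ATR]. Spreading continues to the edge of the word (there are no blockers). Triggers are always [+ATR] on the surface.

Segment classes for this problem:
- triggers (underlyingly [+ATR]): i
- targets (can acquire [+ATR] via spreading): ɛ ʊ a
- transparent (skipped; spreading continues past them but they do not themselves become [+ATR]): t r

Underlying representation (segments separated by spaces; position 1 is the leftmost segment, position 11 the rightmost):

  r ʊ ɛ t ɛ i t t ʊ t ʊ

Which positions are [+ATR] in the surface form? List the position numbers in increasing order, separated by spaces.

2 3 5 6 9 11

From /i/ at 6 rightward: 7 /t/ transparent; 8 /t/ transparent; 9 /ʊ/ → [+ATR]; 10 /t/ transparent; 11 /ʊ/ → [+ATR]; word edge.
From /i/ at 6 leftward: 5 /ɛ/ → [+ATR]; 4 /t/ transparent; 3 /ɛ/ → [+ATR]; 2 /ʊ/ → [+ATR]; 1 /r/ transparent; word edge.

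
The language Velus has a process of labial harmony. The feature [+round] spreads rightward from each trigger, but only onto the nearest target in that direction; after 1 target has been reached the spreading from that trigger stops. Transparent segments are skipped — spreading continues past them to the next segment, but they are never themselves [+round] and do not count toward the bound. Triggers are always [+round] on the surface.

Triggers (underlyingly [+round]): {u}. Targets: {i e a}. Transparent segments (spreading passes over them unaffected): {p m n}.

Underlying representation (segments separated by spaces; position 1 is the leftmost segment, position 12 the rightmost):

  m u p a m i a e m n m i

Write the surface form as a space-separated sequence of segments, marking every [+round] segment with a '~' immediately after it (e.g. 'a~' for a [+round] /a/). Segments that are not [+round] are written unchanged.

From /u/ at 2 rightward: 3 /p/ transparent; 4 /a/ → [+round]; bound reached.
Targets with no active source: positions 6 7 8 12 stay [-round].
[+round] positions on the surface: 2 4.

m u~ p a~ m i a e m n m i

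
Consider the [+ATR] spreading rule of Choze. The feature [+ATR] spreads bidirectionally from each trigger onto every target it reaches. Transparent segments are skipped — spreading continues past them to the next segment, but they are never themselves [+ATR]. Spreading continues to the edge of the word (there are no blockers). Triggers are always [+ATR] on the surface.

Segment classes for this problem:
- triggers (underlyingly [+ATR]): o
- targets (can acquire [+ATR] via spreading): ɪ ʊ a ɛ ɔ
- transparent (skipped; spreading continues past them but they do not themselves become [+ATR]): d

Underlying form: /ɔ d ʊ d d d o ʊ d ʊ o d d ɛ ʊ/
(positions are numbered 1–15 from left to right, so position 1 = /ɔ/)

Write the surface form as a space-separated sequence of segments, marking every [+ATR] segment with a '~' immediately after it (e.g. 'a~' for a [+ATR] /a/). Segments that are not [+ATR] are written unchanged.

From /o/ at 7 rightward: 8 /ʊ/ → [+ATR]; 9 /d/ transparent; 10 /ʊ/ → [+ATR]; 11 /o/ is itself a trigger — this domain ends here.
From /o/ at 7 leftward: 6 /d/ transparent; 5 /d/ transparent; 4 /d/ transparent; 3 /ʊ/ → [+ATR]; 2 /d/ transparent; 1 /ɔ/ → [+ATR]; word edge.
From /o/ at 11 rightward: 12 /d/ transparent; 13 /d/ transparent; 14 /ɛ/ → [+ATR]; 15 /ʊ/ → [+ATR]; word edge.
From /o/ at 11 leftward: 10 /ʊ/ → [+ATR]; 9 /d/ transparent; 8 /ʊ/ → [+ATR]; 7 /o/ is itself a trigger — this domain ends here.
[+ATR] positions on the surface: 1 3 7 8 10 11 14 15.

ɔ~ d ʊ~ d d d o~ ʊ~ d ʊ~ o~ d d ɛ~ ʊ~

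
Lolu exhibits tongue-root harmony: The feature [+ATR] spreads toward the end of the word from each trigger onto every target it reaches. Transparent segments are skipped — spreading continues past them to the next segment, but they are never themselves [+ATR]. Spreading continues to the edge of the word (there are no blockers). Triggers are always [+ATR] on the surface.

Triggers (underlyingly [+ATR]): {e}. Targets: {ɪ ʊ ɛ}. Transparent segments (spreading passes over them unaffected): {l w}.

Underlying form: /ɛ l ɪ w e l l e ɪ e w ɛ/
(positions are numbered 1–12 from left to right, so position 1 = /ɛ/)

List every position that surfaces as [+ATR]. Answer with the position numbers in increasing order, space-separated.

From /e/ at 5 rightward: 6 /l/ transparent; 7 /l/ transparent; 8 /e/ is itself a trigger — this domain ends here.
From /e/ at 8 rightward: 9 /ɪ/ → [+ATR]; 10 /e/ is itself a trigger — this domain ends here.
From /e/ at 10 rightward: 11 /w/ transparent; 12 /ɛ/ → [+ATR]; word edge.
Targets with no active source: positions 1 3 stay [-ATR].

5 8 9 10 12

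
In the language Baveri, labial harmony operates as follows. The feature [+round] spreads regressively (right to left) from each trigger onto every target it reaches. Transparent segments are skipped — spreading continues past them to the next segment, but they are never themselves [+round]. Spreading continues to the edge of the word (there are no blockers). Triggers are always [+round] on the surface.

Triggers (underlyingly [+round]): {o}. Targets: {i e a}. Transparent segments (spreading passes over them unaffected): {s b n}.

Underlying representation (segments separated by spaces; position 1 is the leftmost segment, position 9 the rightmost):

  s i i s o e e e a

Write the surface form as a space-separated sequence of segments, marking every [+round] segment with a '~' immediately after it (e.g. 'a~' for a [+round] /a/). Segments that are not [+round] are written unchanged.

s i~ i~ s o~ e e e a

From /o/ at 5 leftward: 4 /s/ transparent; 3 /i/ → [+round]; 2 /i/ → [+round]; 1 /s/ transparent; word edge.
Targets with no active source: positions 6 7 8 9 stay [-round].
[+round] positions on the surface: 2 3 5.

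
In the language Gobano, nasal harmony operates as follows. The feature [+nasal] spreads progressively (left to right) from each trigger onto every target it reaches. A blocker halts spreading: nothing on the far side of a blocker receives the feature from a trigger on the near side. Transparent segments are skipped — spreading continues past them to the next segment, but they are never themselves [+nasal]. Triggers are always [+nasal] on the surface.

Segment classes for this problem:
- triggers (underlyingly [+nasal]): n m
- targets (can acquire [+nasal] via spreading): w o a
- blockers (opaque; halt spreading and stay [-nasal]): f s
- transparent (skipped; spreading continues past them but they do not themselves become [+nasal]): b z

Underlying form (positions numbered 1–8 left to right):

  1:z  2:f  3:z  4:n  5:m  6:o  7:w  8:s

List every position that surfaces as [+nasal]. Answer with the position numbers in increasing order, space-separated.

4 5 6 7

From /n/ at 4 rightward: 5 /m/ is itself a trigger — this domain ends here.
From /m/ at 5 rightward: 6 /o/ → [+nasal]; 7 /w/ → [+nasal]; 8 /s/ blocks.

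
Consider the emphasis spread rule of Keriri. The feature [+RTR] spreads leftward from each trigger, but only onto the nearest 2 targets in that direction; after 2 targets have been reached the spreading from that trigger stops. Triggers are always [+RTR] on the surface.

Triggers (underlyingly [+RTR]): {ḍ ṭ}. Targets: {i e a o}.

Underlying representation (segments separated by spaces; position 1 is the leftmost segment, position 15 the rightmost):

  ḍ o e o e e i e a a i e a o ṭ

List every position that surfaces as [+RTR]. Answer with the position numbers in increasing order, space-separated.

1 13 14 15

From /ḍ/ at 1 leftward: word edge.
From /ṭ/ at 15 leftward: 14 /o/ → [+RTR]; 13 /a/ → [+RTR]; bound reached.
Targets with no active source: positions 2 3 4 5 6 7 8 9 10 11 12 stay [-emphatic].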